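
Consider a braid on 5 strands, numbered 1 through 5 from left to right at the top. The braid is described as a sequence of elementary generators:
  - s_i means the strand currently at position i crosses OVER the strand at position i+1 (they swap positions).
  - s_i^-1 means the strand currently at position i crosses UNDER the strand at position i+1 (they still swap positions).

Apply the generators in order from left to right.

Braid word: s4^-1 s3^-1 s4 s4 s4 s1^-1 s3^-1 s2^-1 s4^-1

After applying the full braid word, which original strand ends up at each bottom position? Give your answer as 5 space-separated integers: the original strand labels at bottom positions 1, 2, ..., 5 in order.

Answer: 2 4 1 3 5

Derivation:
Gen 1 (s4^-1): strand 4 crosses under strand 5. Perm now: [1 2 3 5 4]
Gen 2 (s3^-1): strand 3 crosses under strand 5. Perm now: [1 2 5 3 4]
Gen 3 (s4): strand 3 crosses over strand 4. Perm now: [1 2 5 4 3]
Gen 4 (s4): strand 4 crosses over strand 3. Perm now: [1 2 5 3 4]
Gen 5 (s4): strand 3 crosses over strand 4. Perm now: [1 2 5 4 3]
Gen 6 (s1^-1): strand 1 crosses under strand 2. Perm now: [2 1 5 4 3]
Gen 7 (s3^-1): strand 5 crosses under strand 4. Perm now: [2 1 4 5 3]
Gen 8 (s2^-1): strand 1 crosses under strand 4. Perm now: [2 4 1 5 3]
Gen 9 (s4^-1): strand 5 crosses under strand 3. Perm now: [2 4 1 3 5]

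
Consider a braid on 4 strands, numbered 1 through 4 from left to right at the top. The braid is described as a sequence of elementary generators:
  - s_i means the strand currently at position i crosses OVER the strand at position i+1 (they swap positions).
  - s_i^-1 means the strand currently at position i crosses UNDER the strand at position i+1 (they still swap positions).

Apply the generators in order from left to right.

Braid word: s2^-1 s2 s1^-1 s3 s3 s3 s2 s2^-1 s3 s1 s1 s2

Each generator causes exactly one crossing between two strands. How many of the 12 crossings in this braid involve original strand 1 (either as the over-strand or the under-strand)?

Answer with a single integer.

Answer: 6

Derivation:
Gen 1: crossing 2x3. Involves strand 1? no. Count so far: 0
Gen 2: crossing 3x2. Involves strand 1? no. Count so far: 0
Gen 3: crossing 1x2. Involves strand 1? yes. Count so far: 1
Gen 4: crossing 3x4. Involves strand 1? no. Count so far: 1
Gen 5: crossing 4x3. Involves strand 1? no. Count so far: 1
Gen 6: crossing 3x4. Involves strand 1? no. Count so far: 1
Gen 7: crossing 1x4. Involves strand 1? yes. Count so far: 2
Gen 8: crossing 4x1. Involves strand 1? yes. Count so far: 3
Gen 9: crossing 4x3. Involves strand 1? no. Count so far: 3
Gen 10: crossing 2x1. Involves strand 1? yes. Count so far: 4
Gen 11: crossing 1x2. Involves strand 1? yes. Count so far: 5
Gen 12: crossing 1x3. Involves strand 1? yes. Count so far: 6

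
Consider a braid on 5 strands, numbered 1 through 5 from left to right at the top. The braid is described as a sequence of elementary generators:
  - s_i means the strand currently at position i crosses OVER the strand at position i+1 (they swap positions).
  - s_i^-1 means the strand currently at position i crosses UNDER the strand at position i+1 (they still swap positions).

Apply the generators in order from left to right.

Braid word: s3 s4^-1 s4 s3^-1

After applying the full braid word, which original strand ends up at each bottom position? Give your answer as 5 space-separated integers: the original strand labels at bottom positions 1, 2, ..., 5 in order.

Gen 1 (s3): strand 3 crosses over strand 4. Perm now: [1 2 4 3 5]
Gen 2 (s4^-1): strand 3 crosses under strand 5. Perm now: [1 2 4 5 3]
Gen 3 (s4): strand 5 crosses over strand 3. Perm now: [1 2 4 3 5]
Gen 4 (s3^-1): strand 4 crosses under strand 3. Perm now: [1 2 3 4 5]

Answer: 1 2 3 4 5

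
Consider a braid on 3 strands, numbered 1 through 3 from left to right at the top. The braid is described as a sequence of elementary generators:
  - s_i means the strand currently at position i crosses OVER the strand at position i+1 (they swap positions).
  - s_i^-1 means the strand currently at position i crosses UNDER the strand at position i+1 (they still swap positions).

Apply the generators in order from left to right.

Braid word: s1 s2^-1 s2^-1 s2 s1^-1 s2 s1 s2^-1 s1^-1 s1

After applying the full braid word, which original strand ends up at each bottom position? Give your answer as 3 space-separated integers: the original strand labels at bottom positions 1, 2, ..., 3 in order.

Gen 1 (s1): strand 1 crosses over strand 2. Perm now: [2 1 3]
Gen 2 (s2^-1): strand 1 crosses under strand 3. Perm now: [2 3 1]
Gen 3 (s2^-1): strand 3 crosses under strand 1. Perm now: [2 1 3]
Gen 4 (s2): strand 1 crosses over strand 3. Perm now: [2 3 1]
Gen 5 (s1^-1): strand 2 crosses under strand 3. Perm now: [3 2 1]
Gen 6 (s2): strand 2 crosses over strand 1. Perm now: [3 1 2]
Gen 7 (s1): strand 3 crosses over strand 1. Perm now: [1 3 2]
Gen 8 (s2^-1): strand 3 crosses under strand 2. Perm now: [1 2 3]
Gen 9 (s1^-1): strand 1 crosses under strand 2. Perm now: [2 1 3]
Gen 10 (s1): strand 2 crosses over strand 1. Perm now: [1 2 3]

Answer: 1 2 3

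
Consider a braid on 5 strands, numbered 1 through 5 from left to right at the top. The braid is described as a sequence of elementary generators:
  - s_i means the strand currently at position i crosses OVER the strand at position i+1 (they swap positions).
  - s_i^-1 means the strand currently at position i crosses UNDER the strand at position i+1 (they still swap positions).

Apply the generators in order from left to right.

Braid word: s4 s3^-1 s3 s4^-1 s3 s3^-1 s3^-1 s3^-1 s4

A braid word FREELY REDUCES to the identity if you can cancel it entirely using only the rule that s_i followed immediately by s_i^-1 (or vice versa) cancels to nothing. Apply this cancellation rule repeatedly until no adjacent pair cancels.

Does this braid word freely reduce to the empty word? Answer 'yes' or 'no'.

Gen 1 (s4): push. Stack: [s4]
Gen 2 (s3^-1): push. Stack: [s4 s3^-1]
Gen 3 (s3): cancels prior s3^-1. Stack: [s4]
Gen 4 (s4^-1): cancels prior s4. Stack: []
Gen 5 (s3): push. Stack: [s3]
Gen 6 (s3^-1): cancels prior s3. Stack: []
Gen 7 (s3^-1): push. Stack: [s3^-1]
Gen 8 (s3^-1): push. Stack: [s3^-1 s3^-1]
Gen 9 (s4): push. Stack: [s3^-1 s3^-1 s4]
Reduced word: s3^-1 s3^-1 s4

Answer: no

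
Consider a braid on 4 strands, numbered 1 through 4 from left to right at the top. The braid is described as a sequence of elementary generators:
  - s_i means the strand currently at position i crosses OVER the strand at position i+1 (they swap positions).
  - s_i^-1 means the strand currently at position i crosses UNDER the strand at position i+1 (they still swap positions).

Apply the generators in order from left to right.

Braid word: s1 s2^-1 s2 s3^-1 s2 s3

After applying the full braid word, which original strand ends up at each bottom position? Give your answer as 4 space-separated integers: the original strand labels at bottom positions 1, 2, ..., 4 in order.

Gen 1 (s1): strand 1 crosses over strand 2. Perm now: [2 1 3 4]
Gen 2 (s2^-1): strand 1 crosses under strand 3. Perm now: [2 3 1 4]
Gen 3 (s2): strand 3 crosses over strand 1. Perm now: [2 1 3 4]
Gen 4 (s3^-1): strand 3 crosses under strand 4. Perm now: [2 1 4 3]
Gen 5 (s2): strand 1 crosses over strand 4. Perm now: [2 4 1 3]
Gen 6 (s3): strand 1 crosses over strand 3. Perm now: [2 4 3 1]

Answer: 2 4 3 1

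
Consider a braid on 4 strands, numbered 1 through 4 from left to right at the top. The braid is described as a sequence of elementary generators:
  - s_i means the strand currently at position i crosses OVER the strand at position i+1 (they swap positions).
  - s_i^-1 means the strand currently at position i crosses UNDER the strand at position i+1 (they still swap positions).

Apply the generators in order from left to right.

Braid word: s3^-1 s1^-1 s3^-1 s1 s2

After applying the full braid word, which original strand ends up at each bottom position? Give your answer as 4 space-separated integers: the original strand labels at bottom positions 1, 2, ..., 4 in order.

Gen 1 (s3^-1): strand 3 crosses under strand 4. Perm now: [1 2 4 3]
Gen 2 (s1^-1): strand 1 crosses under strand 2. Perm now: [2 1 4 3]
Gen 3 (s3^-1): strand 4 crosses under strand 3. Perm now: [2 1 3 4]
Gen 4 (s1): strand 2 crosses over strand 1. Perm now: [1 2 3 4]
Gen 5 (s2): strand 2 crosses over strand 3. Perm now: [1 3 2 4]

Answer: 1 3 2 4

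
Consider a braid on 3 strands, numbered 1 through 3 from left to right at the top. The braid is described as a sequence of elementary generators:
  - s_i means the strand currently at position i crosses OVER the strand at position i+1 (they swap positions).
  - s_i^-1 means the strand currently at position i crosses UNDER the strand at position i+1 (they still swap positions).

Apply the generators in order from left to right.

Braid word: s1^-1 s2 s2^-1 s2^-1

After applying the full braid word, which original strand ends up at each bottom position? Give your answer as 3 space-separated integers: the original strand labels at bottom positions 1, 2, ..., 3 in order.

Gen 1 (s1^-1): strand 1 crosses under strand 2. Perm now: [2 1 3]
Gen 2 (s2): strand 1 crosses over strand 3. Perm now: [2 3 1]
Gen 3 (s2^-1): strand 3 crosses under strand 1. Perm now: [2 1 3]
Gen 4 (s2^-1): strand 1 crosses under strand 3. Perm now: [2 3 1]

Answer: 2 3 1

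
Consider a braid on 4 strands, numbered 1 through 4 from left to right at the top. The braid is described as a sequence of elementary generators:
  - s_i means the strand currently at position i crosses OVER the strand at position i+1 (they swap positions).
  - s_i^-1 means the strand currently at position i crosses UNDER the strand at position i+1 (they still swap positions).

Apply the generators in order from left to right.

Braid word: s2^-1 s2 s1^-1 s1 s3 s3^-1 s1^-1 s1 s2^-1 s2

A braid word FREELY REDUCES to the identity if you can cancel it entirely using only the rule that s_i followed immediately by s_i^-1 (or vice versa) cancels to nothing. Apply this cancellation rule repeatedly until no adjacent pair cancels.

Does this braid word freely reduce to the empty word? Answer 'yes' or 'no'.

Gen 1 (s2^-1): push. Stack: [s2^-1]
Gen 2 (s2): cancels prior s2^-1. Stack: []
Gen 3 (s1^-1): push. Stack: [s1^-1]
Gen 4 (s1): cancels prior s1^-1. Stack: []
Gen 5 (s3): push. Stack: [s3]
Gen 6 (s3^-1): cancels prior s3. Stack: []
Gen 7 (s1^-1): push. Stack: [s1^-1]
Gen 8 (s1): cancels prior s1^-1. Stack: []
Gen 9 (s2^-1): push. Stack: [s2^-1]
Gen 10 (s2): cancels prior s2^-1. Stack: []
Reduced word: (empty)

Answer: yes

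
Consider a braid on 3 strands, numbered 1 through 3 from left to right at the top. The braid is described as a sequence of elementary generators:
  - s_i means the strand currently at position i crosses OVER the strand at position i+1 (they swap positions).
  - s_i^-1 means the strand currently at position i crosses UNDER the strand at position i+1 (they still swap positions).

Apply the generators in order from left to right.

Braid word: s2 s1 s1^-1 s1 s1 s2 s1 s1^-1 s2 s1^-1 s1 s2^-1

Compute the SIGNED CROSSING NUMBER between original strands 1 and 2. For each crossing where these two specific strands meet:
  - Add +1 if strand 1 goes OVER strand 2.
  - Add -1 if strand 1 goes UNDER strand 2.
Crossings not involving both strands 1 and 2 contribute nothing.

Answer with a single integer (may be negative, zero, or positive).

Answer: 2

Derivation:
Gen 1: crossing 2x3. Both 1&2? no. Sum: 0
Gen 2: crossing 1x3. Both 1&2? no. Sum: 0
Gen 3: crossing 3x1. Both 1&2? no. Sum: 0
Gen 4: crossing 1x3. Both 1&2? no. Sum: 0
Gen 5: crossing 3x1. Both 1&2? no. Sum: 0
Gen 6: crossing 3x2. Both 1&2? no. Sum: 0
Gen 7: 1 over 2. Both 1&2? yes. Contrib: +1. Sum: 1
Gen 8: 2 under 1. Both 1&2? yes. Contrib: +1. Sum: 2
Gen 9: crossing 2x3. Both 1&2? no. Sum: 2
Gen 10: crossing 1x3. Both 1&2? no. Sum: 2
Gen 11: crossing 3x1. Both 1&2? no. Sum: 2
Gen 12: crossing 3x2. Both 1&2? no. Sum: 2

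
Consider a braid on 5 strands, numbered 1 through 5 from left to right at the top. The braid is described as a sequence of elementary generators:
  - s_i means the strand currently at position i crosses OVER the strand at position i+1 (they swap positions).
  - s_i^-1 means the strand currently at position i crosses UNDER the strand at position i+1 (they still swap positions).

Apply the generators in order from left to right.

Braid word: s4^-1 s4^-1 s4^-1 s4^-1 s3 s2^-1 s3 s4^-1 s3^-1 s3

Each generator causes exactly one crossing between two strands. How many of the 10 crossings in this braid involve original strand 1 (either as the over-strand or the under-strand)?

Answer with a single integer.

Gen 1: crossing 4x5. Involves strand 1? no. Count so far: 0
Gen 2: crossing 5x4. Involves strand 1? no. Count so far: 0
Gen 3: crossing 4x5. Involves strand 1? no. Count so far: 0
Gen 4: crossing 5x4. Involves strand 1? no. Count so far: 0
Gen 5: crossing 3x4. Involves strand 1? no. Count so far: 0
Gen 6: crossing 2x4. Involves strand 1? no. Count so far: 0
Gen 7: crossing 2x3. Involves strand 1? no. Count so far: 0
Gen 8: crossing 2x5. Involves strand 1? no. Count so far: 0
Gen 9: crossing 3x5. Involves strand 1? no. Count so far: 0
Gen 10: crossing 5x3. Involves strand 1? no. Count so far: 0

Answer: 0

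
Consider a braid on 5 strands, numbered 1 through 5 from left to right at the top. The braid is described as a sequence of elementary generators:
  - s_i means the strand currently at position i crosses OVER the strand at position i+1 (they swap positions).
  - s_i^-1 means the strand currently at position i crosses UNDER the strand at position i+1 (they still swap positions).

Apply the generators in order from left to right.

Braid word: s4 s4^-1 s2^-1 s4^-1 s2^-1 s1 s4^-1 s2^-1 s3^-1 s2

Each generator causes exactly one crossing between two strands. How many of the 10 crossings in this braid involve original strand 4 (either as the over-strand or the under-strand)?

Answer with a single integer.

Answer: 6

Derivation:
Gen 1: crossing 4x5. Involves strand 4? yes. Count so far: 1
Gen 2: crossing 5x4. Involves strand 4? yes. Count so far: 2
Gen 3: crossing 2x3. Involves strand 4? no. Count so far: 2
Gen 4: crossing 4x5. Involves strand 4? yes. Count so far: 3
Gen 5: crossing 3x2. Involves strand 4? no. Count so far: 3
Gen 6: crossing 1x2. Involves strand 4? no. Count so far: 3
Gen 7: crossing 5x4. Involves strand 4? yes. Count so far: 4
Gen 8: crossing 1x3. Involves strand 4? no. Count so far: 4
Gen 9: crossing 1x4. Involves strand 4? yes. Count so far: 5
Gen 10: crossing 3x4. Involves strand 4? yes. Count so far: 6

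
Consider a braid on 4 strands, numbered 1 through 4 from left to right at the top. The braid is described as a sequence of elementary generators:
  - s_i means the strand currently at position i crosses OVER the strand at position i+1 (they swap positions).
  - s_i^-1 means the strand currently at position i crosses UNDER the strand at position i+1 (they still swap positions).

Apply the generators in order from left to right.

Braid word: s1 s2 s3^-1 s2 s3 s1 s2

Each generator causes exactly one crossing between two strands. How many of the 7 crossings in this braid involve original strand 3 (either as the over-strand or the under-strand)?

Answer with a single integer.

Answer: 3

Derivation:
Gen 1: crossing 1x2. Involves strand 3? no. Count so far: 0
Gen 2: crossing 1x3. Involves strand 3? yes. Count so far: 1
Gen 3: crossing 1x4. Involves strand 3? no. Count so far: 1
Gen 4: crossing 3x4. Involves strand 3? yes. Count so far: 2
Gen 5: crossing 3x1. Involves strand 3? yes. Count so far: 3
Gen 6: crossing 2x4. Involves strand 3? no. Count so far: 3
Gen 7: crossing 2x1. Involves strand 3? no. Count so far: 3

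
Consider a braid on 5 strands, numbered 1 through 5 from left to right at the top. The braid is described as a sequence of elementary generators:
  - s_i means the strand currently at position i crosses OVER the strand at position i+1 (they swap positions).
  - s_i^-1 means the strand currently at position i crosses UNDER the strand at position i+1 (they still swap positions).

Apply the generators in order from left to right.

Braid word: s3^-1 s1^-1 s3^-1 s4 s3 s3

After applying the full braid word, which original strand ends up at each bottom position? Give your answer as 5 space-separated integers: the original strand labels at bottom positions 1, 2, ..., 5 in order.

Gen 1 (s3^-1): strand 3 crosses under strand 4. Perm now: [1 2 4 3 5]
Gen 2 (s1^-1): strand 1 crosses under strand 2. Perm now: [2 1 4 3 5]
Gen 3 (s3^-1): strand 4 crosses under strand 3. Perm now: [2 1 3 4 5]
Gen 4 (s4): strand 4 crosses over strand 5. Perm now: [2 1 3 5 4]
Gen 5 (s3): strand 3 crosses over strand 5. Perm now: [2 1 5 3 4]
Gen 6 (s3): strand 5 crosses over strand 3. Perm now: [2 1 3 5 4]

Answer: 2 1 3 5 4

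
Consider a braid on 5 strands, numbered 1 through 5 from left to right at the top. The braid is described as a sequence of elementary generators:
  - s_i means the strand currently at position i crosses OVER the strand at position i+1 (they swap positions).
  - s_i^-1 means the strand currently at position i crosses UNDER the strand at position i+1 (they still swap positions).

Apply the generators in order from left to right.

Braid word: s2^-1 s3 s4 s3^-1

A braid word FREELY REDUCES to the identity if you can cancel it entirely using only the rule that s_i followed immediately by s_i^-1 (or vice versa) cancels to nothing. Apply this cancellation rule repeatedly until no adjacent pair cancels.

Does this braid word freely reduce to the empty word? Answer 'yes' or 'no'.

Gen 1 (s2^-1): push. Stack: [s2^-1]
Gen 2 (s3): push. Stack: [s2^-1 s3]
Gen 3 (s4): push. Stack: [s2^-1 s3 s4]
Gen 4 (s3^-1): push. Stack: [s2^-1 s3 s4 s3^-1]
Reduced word: s2^-1 s3 s4 s3^-1

Answer: no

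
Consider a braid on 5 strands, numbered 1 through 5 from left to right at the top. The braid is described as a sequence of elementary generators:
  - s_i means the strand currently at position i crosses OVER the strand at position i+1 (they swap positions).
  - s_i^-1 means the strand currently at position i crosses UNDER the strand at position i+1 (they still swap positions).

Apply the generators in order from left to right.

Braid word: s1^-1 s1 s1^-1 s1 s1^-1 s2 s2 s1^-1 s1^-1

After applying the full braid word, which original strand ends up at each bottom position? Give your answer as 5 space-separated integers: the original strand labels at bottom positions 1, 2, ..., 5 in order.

Gen 1 (s1^-1): strand 1 crosses under strand 2. Perm now: [2 1 3 4 5]
Gen 2 (s1): strand 2 crosses over strand 1. Perm now: [1 2 3 4 5]
Gen 3 (s1^-1): strand 1 crosses under strand 2. Perm now: [2 1 3 4 5]
Gen 4 (s1): strand 2 crosses over strand 1. Perm now: [1 2 3 4 5]
Gen 5 (s1^-1): strand 1 crosses under strand 2. Perm now: [2 1 3 4 5]
Gen 6 (s2): strand 1 crosses over strand 3. Perm now: [2 3 1 4 5]
Gen 7 (s2): strand 3 crosses over strand 1. Perm now: [2 1 3 4 5]
Gen 8 (s1^-1): strand 2 crosses under strand 1. Perm now: [1 2 3 4 5]
Gen 9 (s1^-1): strand 1 crosses under strand 2. Perm now: [2 1 3 4 5]

Answer: 2 1 3 4 5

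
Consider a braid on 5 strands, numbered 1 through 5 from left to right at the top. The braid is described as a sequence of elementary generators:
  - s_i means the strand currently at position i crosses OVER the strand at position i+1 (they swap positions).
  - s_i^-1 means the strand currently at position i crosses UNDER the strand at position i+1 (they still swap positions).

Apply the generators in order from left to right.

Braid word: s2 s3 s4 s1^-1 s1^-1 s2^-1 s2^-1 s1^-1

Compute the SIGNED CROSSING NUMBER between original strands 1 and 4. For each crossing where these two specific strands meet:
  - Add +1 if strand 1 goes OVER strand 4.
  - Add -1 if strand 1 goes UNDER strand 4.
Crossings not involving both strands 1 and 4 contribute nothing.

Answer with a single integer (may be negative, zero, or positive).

Gen 1: crossing 2x3. Both 1&4? no. Sum: 0
Gen 2: crossing 2x4. Both 1&4? no. Sum: 0
Gen 3: crossing 2x5. Both 1&4? no. Sum: 0
Gen 4: crossing 1x3. Both 1&4? no. Sum: 0
Gen 5: crossing 3x1. Both 1&4? no. Sum: 0
Gen 6: crossing 3x4. Both 1&4? no. Sum: 0
Gen 7: crossing 4x3. Both 1&4? no. Sum: 0
Gen 8: crossing 1x3. Both 1&4? no. Sum: 0

Answer: 0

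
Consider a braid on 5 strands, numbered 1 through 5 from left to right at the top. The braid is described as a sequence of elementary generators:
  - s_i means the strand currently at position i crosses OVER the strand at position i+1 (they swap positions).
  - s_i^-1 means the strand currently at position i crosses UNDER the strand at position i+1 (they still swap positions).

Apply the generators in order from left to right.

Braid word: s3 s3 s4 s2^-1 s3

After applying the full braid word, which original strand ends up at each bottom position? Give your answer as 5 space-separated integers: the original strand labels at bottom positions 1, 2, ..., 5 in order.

Gen 1 (s3): strand 3 crosses over strand 4. Perm now: [1 2 4 3 5]
Gen 2 (s3): strand 4 crosses over strand 3. Perm now: [1 2 3 4 5]
Gen 3 (s4): strand 4 crosses over strand 5. Perm now: [1 2 3 5 4]
Gen 4 (s2^-1): strand 2 crosses under strand 3. Perm now: [1 3 2 5 4]
Gen 5 (s3): strand 2 crosses over strand 5. Perm now: [1 3 5 2 4]

Answer: 1 3 5 2 4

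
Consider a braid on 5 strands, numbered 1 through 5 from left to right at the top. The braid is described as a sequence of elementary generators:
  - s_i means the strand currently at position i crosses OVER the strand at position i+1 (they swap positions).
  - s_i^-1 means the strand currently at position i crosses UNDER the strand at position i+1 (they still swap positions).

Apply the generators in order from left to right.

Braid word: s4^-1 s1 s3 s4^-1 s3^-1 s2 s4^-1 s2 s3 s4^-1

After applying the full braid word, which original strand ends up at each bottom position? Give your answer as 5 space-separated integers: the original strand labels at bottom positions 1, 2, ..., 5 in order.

Answer: 2 1 3 5 4

Derivation:
Gen 1 (s4^-1): strand 4 crosses under strand 5. Perm now: [1 2 3 5 4]
Gen 2 (s1): strand 1 crosses over strand 2. Perm now: [2 1 3 5 4]
Gen 3 (s3): strand 3 crosses over strand 5. Perm now: [2 1 5 3 4]
Gen 4 (s4^-1): strand 3 crosses under strand 4. Perm now: [2 1 5 4 3]
Gen 5 (s3^-1): strand 5 crosses under strand 4. Perm now: [2 1 4 5 3]
Gen 6 (s2): strand 1 crosses over strand 4. Perm now: [2 4 1 5 3]
Gen 7 (s4^-1): strand 5 crosses under strand 3. Perm now: [2 4 1 3 5]
Gen 8 (s2): strand 4 crosses over strand 1. Perm now: [2 1 4 3 5]
Gen 9 (s3): strand 4 crosses over strand 3. Perm now: [2 1 3 4 5]
Gen 10 (s4^-1): strand 4 crosses under strand 5. Perm now: [2 1 3 5 4]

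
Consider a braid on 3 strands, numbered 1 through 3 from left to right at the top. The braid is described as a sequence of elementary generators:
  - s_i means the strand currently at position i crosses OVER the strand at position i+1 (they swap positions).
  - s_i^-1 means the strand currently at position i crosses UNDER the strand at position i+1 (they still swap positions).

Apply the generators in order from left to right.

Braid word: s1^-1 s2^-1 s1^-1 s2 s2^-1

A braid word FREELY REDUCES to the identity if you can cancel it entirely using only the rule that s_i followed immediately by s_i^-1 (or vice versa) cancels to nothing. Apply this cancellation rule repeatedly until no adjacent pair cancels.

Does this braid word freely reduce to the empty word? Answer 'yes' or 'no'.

Answer: no

Derivation:
Gen 1 (s1^-1): push. Stack: [s1^-1]
Gen 2 (s2^-1): push. Stack: [s1^-1 s2^-1]
Gen 3 (s1^-1): push. Stack: [s1^-1 s2^-1 s1^-1]
Gen 4 (s2): push. Stack: [s1^-1 s2^-1 s1^-1 s2]
Gen 5 (s2^-1): cancels prior s2. Stack: [s1^-1 s2^-1 s1^-1]
Reduced word: s1^-1 s2^-1 s1^-1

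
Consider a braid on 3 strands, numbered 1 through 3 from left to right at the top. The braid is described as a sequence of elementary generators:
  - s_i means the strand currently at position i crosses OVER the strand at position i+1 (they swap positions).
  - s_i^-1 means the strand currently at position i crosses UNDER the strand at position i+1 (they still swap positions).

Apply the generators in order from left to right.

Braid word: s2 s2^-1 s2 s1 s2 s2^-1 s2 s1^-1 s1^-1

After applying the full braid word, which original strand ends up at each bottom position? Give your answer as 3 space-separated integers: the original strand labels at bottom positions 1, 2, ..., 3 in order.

Gen 1 (s2): strand 2 crosses over strand 3. Perm now: [1 3 2]
Gen 2 (s2^-1): strand 3 crosses under strand 2. Perm now: [1 2 3]
Gen 3 (s2): strand 2 crosses over strand 3. Perm now: [1 3 2]
Gen 4 (s1): strand 1 crosses over strand 3. Perm now: [3 1 2]
Gen 5 (s2): strand 1 crosses over strand 2. Perm now: [3 2 1]
Gen 6 (s2^-1): strand 2 crosses under strand 1. Perm now: [3 1 2]
Gen 7 (s2): strand 1 crosses over strand 2. Perm now: [3 2 1]
Gen 8 (s1^-1): strand 3 crosses under strand 2. Perm now: [2 3 1]
Gen 9 (s1^-1): strand 2 crosses under strand 3. Perm now: [3 2 1]

Answer: 3 2 1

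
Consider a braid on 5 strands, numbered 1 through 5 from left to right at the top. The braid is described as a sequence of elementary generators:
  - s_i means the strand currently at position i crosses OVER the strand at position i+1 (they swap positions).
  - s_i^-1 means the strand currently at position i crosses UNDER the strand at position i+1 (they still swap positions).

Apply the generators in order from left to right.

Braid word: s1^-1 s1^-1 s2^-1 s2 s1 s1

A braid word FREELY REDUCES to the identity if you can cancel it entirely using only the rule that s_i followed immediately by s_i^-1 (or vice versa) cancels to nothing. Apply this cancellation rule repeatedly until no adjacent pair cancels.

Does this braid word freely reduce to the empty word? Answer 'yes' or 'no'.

Gen 1 (s1^-1): push. Stack: [s1^-1]
Gen 2 (s1^-1): push. Stack: [s1^-1 s1^-1]
Gen 3 (s2^-1): push. Stack: [s1^-1 s1^-1 s2^-1]
Gen 4 (s2): cancels prior s2^-1. Stack: [s1^-1 s1^-1]
Gen 5 (s1): cancels prior s1^-1. Stack: [s1^-1]
Gen 6 (s1): cancels prior s1^-1. Stack: []
Reduced word: (empty)

Answer: yes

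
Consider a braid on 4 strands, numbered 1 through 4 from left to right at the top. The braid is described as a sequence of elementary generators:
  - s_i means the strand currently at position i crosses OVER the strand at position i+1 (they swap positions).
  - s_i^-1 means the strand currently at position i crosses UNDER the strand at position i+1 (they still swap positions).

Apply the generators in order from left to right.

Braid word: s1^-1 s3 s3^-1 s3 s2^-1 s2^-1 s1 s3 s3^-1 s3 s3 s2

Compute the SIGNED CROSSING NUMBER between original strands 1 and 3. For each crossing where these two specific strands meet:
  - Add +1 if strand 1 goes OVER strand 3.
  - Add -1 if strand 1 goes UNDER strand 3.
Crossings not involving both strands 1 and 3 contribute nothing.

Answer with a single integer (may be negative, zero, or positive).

Gen 1: crossing 1x2. Both 1&3? no. Sum: 0
Gen 2: crossing 3x4. Both 1&3? no. Sum: 0
Gen 3: crossing 4x3. Both 1&3? no. Sum: 0
Gen 4: crossing 3x4. Both 1&3? no. Sum: 0
Gen 5: crossing 1x4. Both 1&3? no. Sum: 0
Gen 6: crossing 4x1. Both 1&3? no. Sum: 0
Gen 7: crossing 2x1. Both 1&3? no. Sum: 0
Gen 8: crossing 4x3. Both 1&3? no. Sum: 0
Gen 9: crossing 3x4. Both 1&3? no. Sum: 0
Gen 10: crossing 4x3. Both 1&3? no. Sum: 0
Gen 11: crossing 3x4. Both 1&3? no. Sum: 0
Gen 12: crossing 2x4. Both 1&3? no. Sum: 0

Answer: 0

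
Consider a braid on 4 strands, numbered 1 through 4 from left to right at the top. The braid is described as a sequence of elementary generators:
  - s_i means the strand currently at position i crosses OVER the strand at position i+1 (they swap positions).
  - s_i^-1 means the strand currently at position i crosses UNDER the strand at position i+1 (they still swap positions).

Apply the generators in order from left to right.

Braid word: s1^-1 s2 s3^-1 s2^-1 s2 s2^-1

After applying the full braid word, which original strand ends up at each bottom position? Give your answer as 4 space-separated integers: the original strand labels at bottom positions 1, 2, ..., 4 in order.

Answer: 2 4 3 1

Derivation:
Gen 1 (s1^-1): strand 1 crosses under strand 2. Perm now: [2 1 3 4]
Gen 2 (s2): strand 1 crosses over strand 3. Perm now: [2 3 1 4]
Gen 3 (s3^-1): strand 1 crosses under strand 4. Perm now: [2 3 4 1]
Gen 4 (s2^-1): strand 3 crosses under strand 4. Perm now: [2 4 3 1]
Gen 5 (s2): strand 4 crosses over strand 3. Perm now: [2 3 4 1]
Gen 6 (s2^-1): strand 3 crosses under strand 4. Perm now: [2 4 3 1]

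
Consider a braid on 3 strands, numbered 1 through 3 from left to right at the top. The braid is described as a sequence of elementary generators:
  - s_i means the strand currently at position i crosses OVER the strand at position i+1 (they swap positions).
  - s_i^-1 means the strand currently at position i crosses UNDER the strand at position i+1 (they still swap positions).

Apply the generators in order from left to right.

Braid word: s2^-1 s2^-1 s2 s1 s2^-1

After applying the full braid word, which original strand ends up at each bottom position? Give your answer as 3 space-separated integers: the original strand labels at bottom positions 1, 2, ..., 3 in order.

Gen 1 (s2^-1): strand 2 crosses under strand 3. Perm now: [1 3 2]
Gen 2 (s2^-1): strand 3 crosses under strand 2. Perm now: [1 2 3]
Gen 3 (s2): strand 2 crosses over strand 3. Perm now: [1 3 2]
Gen 4 (s1): strand 1 crosses over strand 3. Perm now: [3 1 2]
Gen 5 (s2^-1): strand 1 crosses under strand 2. Perm now: [3 2 1]

Answer: 3 2 1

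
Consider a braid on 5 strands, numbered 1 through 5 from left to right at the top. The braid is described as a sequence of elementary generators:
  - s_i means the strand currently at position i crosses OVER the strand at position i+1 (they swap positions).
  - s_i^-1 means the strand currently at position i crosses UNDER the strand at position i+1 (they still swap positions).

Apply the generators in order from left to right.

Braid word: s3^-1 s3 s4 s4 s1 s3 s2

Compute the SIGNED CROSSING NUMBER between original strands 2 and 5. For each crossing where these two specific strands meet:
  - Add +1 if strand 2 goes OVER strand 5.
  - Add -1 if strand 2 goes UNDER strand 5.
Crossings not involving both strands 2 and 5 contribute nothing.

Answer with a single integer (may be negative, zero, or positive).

Answer: 0

Derivation:
Gen 1: crossing 3x4. Both 2&5? no. Sum: 0
Gen 2: crossing 4x3. Both 2&5? no. Sum: 0
Gen 3: crossing 4x5. Both 2&5? no. Sum: 0
Gen 4: crossing 5x4. Both 2&5? no. Sum: 0
Gen 5: crossing 1x2. Both 2&5? no. Sum: 0
Gen 6: crossing 3x4. Both 2&5? no. Sum: 0
Gen 7: crossing 1x4. Both 2&5? no. Sum: 0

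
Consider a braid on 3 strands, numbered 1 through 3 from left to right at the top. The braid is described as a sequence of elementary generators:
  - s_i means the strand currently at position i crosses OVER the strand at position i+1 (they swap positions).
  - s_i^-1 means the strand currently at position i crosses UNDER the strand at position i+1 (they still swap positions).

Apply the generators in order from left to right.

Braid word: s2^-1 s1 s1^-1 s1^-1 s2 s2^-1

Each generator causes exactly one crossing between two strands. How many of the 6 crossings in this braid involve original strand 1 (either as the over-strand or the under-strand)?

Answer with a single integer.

Answer: 5

Derivation:
Gen 1: crossing 2x3. Involves strand 1? no. Count so far: 0
Gen 2: crossing 1x3. Involves strand 1? yes. Count so far: 1
Gen 3: crossing 3x1. Involves strand 1? yes. Count so far: 2
Gen 4: crossing 1x3. Involves strand 1? yes. Count so far: 3
Gen 5: crossing 1x2. Involves strand 1? yes. Count so far: 4
Gen 6: crossing 2x1. Involves strand 1? yes. Count so far: 5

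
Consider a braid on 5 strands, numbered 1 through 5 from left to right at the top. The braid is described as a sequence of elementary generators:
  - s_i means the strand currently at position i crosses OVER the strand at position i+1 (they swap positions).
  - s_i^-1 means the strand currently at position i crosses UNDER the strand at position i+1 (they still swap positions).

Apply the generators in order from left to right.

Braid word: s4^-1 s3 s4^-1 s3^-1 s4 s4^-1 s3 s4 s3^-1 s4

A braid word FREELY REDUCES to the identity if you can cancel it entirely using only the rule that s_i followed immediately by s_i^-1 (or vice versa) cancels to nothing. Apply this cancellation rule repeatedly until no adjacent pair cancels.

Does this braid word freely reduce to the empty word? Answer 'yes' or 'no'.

Gen 1 (s4^-1): push. Stack: [s4^-1]
Gen 2 (s3): push. Stack: [s4^-1 s3]
Gen 3 (s4^-1): push. Stack: [s4^-1 s3 s4^-1]
Gen 4 (s3^-1): push. Stack: [s4^-1 s3 s4^-1 s3^-1]
Gen 5 (s4): push. Stack: [s4^-1 s3 s4^-1 s3^-1 s4]
Gen 6 (s4^-1): cancels prior s4. Stack: [s4^-1 s3 s4^-1 s3^-1]
Gen 7 (s3): cancels prior s3^-1. Stack: [s4^-1 s3 s4^-1]
Gen 8 (s4): cancels prior s4^-1. Stack: [s4^-1 s3]
Gen 9 (s3^-1): cancels prior s3. Stack: [s4^-1]
Gen 10 (s4): cancels prior s4^-1. Stack: []
Reduced word: (empty)

Answer: yes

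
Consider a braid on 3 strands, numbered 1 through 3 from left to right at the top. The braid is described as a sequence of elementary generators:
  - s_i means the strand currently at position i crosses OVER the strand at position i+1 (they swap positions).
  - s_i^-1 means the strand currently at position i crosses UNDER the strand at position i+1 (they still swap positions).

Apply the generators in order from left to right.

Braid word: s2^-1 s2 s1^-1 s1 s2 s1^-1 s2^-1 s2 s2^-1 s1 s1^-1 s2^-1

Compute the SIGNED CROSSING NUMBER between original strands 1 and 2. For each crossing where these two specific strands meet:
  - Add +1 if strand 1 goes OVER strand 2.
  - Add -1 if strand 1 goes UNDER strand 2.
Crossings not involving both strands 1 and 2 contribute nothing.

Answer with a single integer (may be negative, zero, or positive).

Gen 1: crossing 2x3. Both 1&2? no. Sum: 0
Gen 2: crossing 3x2. Both 1&2? no. Sum: 0
Gen 3: 1 under 2. Both 1&2? yes. Contrib: -1. Sum: -1
Gen 4: 2 over 1. Both 1&2? yes. Contrib: -1. Sum: -2
Gen 5: crossing 2x3. Both 1&2? no. Sum: -2
Gen 6: crossing 1x3. Both 1&2? no. Sum: -2
Gen 7: 1 under 2. Both 1&2? yes. Contrib: -1. Sum: -3
Gen 8: 2 over 1. Both 1&2? yes. Contrib: -1. Sum: -4
Gen 9: 1 under 2. Both 1&2? yes. Contrib: -1. Sum: -5
Gen 10: crossing 3x2. Both 1&2? no. Sum: -5
Gen 11: crossing 2x3. Both 1&2? no. Sum: -5
Gen 12: 2 under 1. Both 1&2? yes. Contrib: +1. Sum: -4

Answer: -4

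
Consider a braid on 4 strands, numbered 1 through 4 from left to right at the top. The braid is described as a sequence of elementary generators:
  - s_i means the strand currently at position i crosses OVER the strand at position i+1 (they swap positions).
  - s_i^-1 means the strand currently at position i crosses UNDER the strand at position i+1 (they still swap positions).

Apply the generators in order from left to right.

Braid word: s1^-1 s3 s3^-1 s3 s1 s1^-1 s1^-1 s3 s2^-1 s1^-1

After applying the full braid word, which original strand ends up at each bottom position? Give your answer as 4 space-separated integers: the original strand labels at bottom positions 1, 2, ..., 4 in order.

Answer: 3 1 2 4

Derivation:
Gen 1 (s1^-1): strand 1 crosses under strand 2. Perm now: [2 1 3 4]
Gen 2 (s3): strand 3 crosses over strand 4. Perm now: [2 1 4 3]
Gen 3 (s3^-1): strand 4 crosses under strand 3. Perm now: [2 1 3 4]
Gen 4 (s3): strand 3 crosses over strand 4. Perm now: [2 1 4 3]
Gen 5 (s1): strand 2 crosses over strand 1. Perm now: [1 2 4 3]
Gen 6 (s1^-1): strand 1 crosses under strand 2. Perm now: [2 1 4 3]
Gen 7 (s1^-1): strand 2 crosses under strand 1. Perm now: [1 2 4 3]
Gen 8 (s3): strand 4 crosses over strand 3. Perm now: [1 2 3 4]
Gen 9 (s2^-1): strand 2 crosses under strand 3. Perm now: [1 3 2 4]
Gen 10 (s1^-1): strand 1 crosses under strand 3. Perm now: [3 1 2 4]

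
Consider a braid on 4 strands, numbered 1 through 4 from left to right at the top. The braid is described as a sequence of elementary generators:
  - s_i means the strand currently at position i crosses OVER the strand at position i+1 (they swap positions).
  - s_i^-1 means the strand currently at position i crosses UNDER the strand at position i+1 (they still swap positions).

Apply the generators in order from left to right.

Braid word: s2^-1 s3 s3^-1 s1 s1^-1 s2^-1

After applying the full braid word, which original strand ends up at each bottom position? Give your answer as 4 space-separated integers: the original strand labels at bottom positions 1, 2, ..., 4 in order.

Gen 1 (s2^-1): strand 2 crosses under strand 3. Perm now: [1 3 2 4]
Gen 2 (s3): strand 2 crosses over strand 4. Perm now: [1 3 4 2]
Gen 3 (s3^-1): strand 4 crosses under strand 2. Perm now: [1 3 2 4]
Gen 4 (s1): strand 1 crosses over strand 3. Perm now: [3 1 2 4]
Gen 5 (s1^-1): strand 3 crosses under strand 1. Perm now: [1 3 2 4]
Gen 6 (s2^-1): strand 3 crosses under strand 2. Perm now: [1 2 3 4]

Answer: 1 2 3 4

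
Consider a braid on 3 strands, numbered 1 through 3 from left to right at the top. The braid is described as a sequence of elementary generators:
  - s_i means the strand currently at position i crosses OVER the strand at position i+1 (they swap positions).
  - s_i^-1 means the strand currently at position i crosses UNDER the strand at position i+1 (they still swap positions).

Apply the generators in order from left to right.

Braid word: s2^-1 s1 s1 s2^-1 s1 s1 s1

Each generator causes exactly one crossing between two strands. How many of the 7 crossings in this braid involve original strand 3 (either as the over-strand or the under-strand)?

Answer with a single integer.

Answer: 4

Derivation:
Gen 1: crossing 2x3. Involves strand 3? yes. Count so far: 1
Gen 2: crossing 1x3. Involves strand 3? yes. Count so far: 2
Gen 3: crossing 3x1. Involves strand 3? yes. Count so far: 3
Gen 4: crossing 3x2. Involves strand 3? yes. Count so far: 4
Gen 5: crossing 1x2. Involves strand 3? no. Count so far: 4
Gen 6: crossing 2x1. Involves strand 3? no. Count so far: 4
Gen 7: crossing 1x2. Involves strand 3? no. Count so far: 4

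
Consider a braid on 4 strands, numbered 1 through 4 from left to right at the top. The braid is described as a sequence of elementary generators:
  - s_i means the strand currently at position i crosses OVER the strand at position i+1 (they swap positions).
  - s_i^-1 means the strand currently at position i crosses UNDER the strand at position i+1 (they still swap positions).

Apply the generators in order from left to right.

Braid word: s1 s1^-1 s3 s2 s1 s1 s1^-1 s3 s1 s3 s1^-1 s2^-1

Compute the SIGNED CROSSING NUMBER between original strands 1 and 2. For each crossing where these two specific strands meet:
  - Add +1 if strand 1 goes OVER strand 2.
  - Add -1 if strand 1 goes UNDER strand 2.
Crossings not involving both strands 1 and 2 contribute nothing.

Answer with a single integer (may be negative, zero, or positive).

Gen 1: 1 over 2. Both 1&2? yes. Contrib: +1. Sum: 1
Gen 2: 2 under 1. Both 1&2? yes. Contrib: +1. Sum: 2
Gen 3: crossing 3x4. Both 1&2? no. Sum: 2
Gen 4: crossing 2x4. Both 1&2? no. Sum: 2
Gen 5: crossing 1x4. Both 1&2? no. Sum: 2
Gen 6: crossing 4x1. Both 1&2? no. Sum: 2
Gen 7: crossing 1x4. Both 1&2? no. Sum: 2
Gen 8: crossing 2x3. Both 1&2? no. Sum: 2
Gen 9: crossing 4x1. Both 1&2? no. Sum: 2
Gen 10: crossing 3x2. Both 1&2? no. Sum: 2
Gen 11: crossing 1x4. Both 1&2? no. Sum: 2
Gen 12: 1 under 2. Both 1&2? yes. Contrib: -1. Sum: 1

Answer: 1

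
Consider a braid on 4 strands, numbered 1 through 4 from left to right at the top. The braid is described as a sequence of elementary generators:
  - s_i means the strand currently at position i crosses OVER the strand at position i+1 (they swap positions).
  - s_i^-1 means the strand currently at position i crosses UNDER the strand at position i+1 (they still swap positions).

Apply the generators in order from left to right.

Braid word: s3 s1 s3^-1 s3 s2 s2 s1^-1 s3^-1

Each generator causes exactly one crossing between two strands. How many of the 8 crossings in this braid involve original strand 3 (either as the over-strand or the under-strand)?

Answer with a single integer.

Gen 1: crossing 3x4. Involves strand 3? yes. Count so far: 1
Gen 2: crossing 1x2. Involves strand 3? no. Count so far: 1
Gen 3: crossing 4x3. Involves strand 3? yes. Count so far: 2
Gen 4: crossing 3x4. Involves strand 3? yes. Count so far: 3
Gen 5: crossing 1x4. Involves strand 3? no. Count so far: 3
Gen 6: crossing 4x1. Involves strand 3? no. Count so far: 3
Gen 7: crossing 2x1. Involves strand 3? no. Count so far: 3
Gen 8: crossing 4x3. Involves strand 3? yes. Count so far: 4

Answer: 4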